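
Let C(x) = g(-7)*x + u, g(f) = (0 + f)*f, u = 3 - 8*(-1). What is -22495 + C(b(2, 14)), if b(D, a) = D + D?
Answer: -22288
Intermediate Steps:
u = 11 (u = 3 + 8 = 11)
g(f) = f² (g(f) = f*f = f²)
b(D, a) = 2*D
C(x) = 11 + 49*x (C(x) = (-7)²*x + 11 = 49*x + 11 = 11 + 49*x)
-22495 + C(b(2, 14)) = -22495 + (11 + 49*(2*2)) = -22495 + (11 + 49*4) = -22495 + (11 + 196) = -22495 + 207 = -22288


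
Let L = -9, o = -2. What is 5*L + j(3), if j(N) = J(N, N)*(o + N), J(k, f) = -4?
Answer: -49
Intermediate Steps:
j(N) = 8 - 4*N (j(N) = -4*(-2 + N) = 8 - 4*N)
5*L + j(3) = 5*(-9) + (8 - 4*3) = -45 + (8 - 12) = -45 - 4 = -49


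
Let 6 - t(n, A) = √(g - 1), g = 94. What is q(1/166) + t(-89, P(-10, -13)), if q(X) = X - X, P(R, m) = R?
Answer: 6 - √93 ≈ -3.6437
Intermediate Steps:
q(X) = 0
t(n, A) = 6 - √93 (t(n, A) = 6 - √(94 - 1) = 6 - √93)
q(1/166) + t(-89, P(-10, -13)) = 0 + (6 - √93) = 6 - √93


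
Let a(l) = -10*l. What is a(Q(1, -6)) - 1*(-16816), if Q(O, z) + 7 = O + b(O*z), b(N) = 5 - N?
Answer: 16766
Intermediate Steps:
Q(O, z) = -2 + O - O*z (Q(O, z) = -7 + (O + (5 - O*z)) = -7 + (5 + O - O*z) = -2 + O - O*z)
a(Q(1, -6)) - 1*(-16816) = -10*(-2 + 1 - 1*1*(-6)) - 1*(-16816) = -10*(-2 + 1 + 6) + 16816 = -10*5 + 16816 = -50 + 16816 = 16766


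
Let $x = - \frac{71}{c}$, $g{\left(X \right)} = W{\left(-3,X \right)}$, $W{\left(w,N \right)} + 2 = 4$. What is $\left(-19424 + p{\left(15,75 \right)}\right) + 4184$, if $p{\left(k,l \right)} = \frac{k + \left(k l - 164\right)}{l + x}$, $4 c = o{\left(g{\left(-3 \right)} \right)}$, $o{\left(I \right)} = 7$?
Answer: $- \frac{3666008}{241} \approx -15212.0$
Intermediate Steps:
$W{\left(w,N \right)} = 2$ ($W{\left(w,N \right)} = -2 + 4 = 2$)
$g{\left(X \right)} = 2$
$c = \frac{7}{4}$ ($c = \frac{1}{4} \cdot 7 = \frac{7}{4} \approx 1.75$)
$x = - \frac{284}{7}$ ($x = - \frac{71}{\frac{7}{4}} = \left(-71\right) \frac{4}{7} = - \frac{284}{7} \approx -40.571$)
$p{\left(k,l \right)} = \frac{-164 + k + k l}{- \frac{284}{7} + l}$ ($p{\left(k,l \right)} = \frac{k + \left(k l - 164\right)}{l - \frac{284}{7}} = \frac{k + \left(-164 + k l\right)}{- \frac{284}{7} + l} = \frac{-164 + k + k l}{- \frac{284}{7} + l}$)
$\left(-19424 + p{\left(15,75 \right)}\right) + 4184 = \left(-19424 + \frac{7 \left(-164 + 15 + 15 \cdot 75\right)}{-284 + 7 \cdot 75}\right) + 4184 = \left(-19424 + \frac{7 \left(-164 + 15 + 1125\right)}{-284 + 525}\right) + 4184 = \left(-19424 + 7 \cdot \frac{1}{241} \cdot 976\right) + 4184 = \left(-19424 + \frac{6832}{241}\right) + 4184 = - \frac{4674352}{241} + 4184 = - \frac{3666008}{241}$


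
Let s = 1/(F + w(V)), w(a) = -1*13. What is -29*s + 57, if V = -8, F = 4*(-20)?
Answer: 5330/93 ≈ 57.312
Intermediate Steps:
F = -80
w(a) = -13
s = -1/93 (s = 1/(-80 - 13) = 1/(-93) = -1/93 ≈ -0.010753)
-29*s + 57 = -29*(-1/93) + 57 = 29/93 + 57 = 5330/93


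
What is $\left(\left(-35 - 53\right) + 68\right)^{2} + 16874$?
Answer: $17274$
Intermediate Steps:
$\left(\left(-35 - 53\right) + 68\right)^{2} + 16874 = \left(-88 + 68\right)^{2} + 16874 = \left(-20\right)^{2} + 16874 = 400 + 16874 = 17274$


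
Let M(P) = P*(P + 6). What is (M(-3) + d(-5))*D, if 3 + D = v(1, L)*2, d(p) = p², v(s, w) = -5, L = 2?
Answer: -208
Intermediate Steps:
M(P) = P*(6 + P)
D = -13 (D = -3 - 5*2 = -3 - 10 = -13)
(M(-3) + d(-5))*D = (-3*(6 - 3) + (-5)²)*(-13) = (-3*3 + 25)*(-13) = (-9 + 25)*(-13) = 16*(-13) = -208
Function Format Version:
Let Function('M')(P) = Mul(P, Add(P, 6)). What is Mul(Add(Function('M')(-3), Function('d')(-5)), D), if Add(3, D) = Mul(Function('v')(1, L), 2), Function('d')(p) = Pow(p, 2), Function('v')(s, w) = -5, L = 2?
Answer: -208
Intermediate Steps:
Function('M')(P) = Mul(P, Add(6, P))
D = -13 (D = Add(-3, Mul(-5, 2)) = Add(-3, -10) = -13)
Mul(Add(Function('M')(-3), Function('d')(-5)), D) = Mul(Add(Mul(-3, Add(6, -3)), Pow(-5, 2)), -13) = Mul(Add(Mul(-3, 3), 25), -13) = Mul(Add(-9, 25), -13) = Mul(16, -13) = -208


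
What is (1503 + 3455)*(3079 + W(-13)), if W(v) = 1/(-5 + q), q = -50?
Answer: 839607552/55 ≈ 1.5266e+7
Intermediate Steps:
W(v) = -1/55 (W(v) = 1/(-5 - 50) = 1/(-55) = -1/55)
(1503 + 3455)*(3079 + W(-13)) = (1503 + 3455)*(3079 - 1/55) = 4958*(169344/55) = 839607552/55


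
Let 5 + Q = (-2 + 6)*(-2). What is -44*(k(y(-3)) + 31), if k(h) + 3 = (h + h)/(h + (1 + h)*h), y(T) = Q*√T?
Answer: -629728/511 - 1144*I*√3/511 ≈ -1232.3 - 3.8776*I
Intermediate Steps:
Q = -13 (Q = -5 + (-2 + 6)*(-2) = -5 + 4*(-2) = -5 - 8 = -13)
y(T) = -13*√T
k(h) = -3 + 2*h/(h + h*(1 + h)) (k(h) = -3 + (h + h)/(h + (1 + h)*h) = -3 + (2*h)/(h + h*(1 + h)) = -3 + 2*h/(h + h*(1 + h)))
-44*(k(y(-3)) + 31) = -44*((-4 - (-39)*√(-3))/(2 - 13*I*√3) + 31) = -44*((-4 - (-39)*I*√3)/(2 - 13*I*√3) + 31) = -44*((-4 + 39*I*√3)/(2 - 13*I*√3) + 31) = -44*(31 + (-4 + 39*I*√3)/(2 - 13*I*√3)) = -1364 - 44*(-4 + 39*I*√3)/(2 - 13*I*√3)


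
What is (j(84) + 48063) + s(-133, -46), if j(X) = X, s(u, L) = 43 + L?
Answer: 48144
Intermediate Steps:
(j(84) + 48063) + s(-133, -46) = (84 + 48063) + (43 - 46) = 48147 - 3 = 48144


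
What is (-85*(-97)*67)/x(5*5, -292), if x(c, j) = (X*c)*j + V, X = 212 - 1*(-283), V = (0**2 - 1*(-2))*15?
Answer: -110483/722694 ≈ -0.15288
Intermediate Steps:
V = 30 (V = (0 + 2)*15 = 2*15 = 30)
X = 495 (X = 212 + 283 = 495)
x(c, j) = 30 + 495*c*j (x(c, j) = (495*c)*j + 30 = 495*c*j + 30 = 30 + 495*c*j)
(-85*(-97)*67)/x(5*5, -292) = (-85*(-97)*67)/(30 + 495*(5*5)*(-292)) = (8245*67)/(30 + 495*25*(-292)) = 552415/(30 - 3613500) = 552415/(-3613470) = 552415*(-1/3613470) = -110483/722694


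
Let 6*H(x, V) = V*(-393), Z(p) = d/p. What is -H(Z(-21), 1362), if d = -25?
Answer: 89211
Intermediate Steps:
Z(p) = -25/p
H(x, V) = -131*V/2 (H(x, V) = (V*(-393))/6 = (-393*V)/6 = -131*V/2)
-H(Z(-21), 1362) = -(-131)*1362/2 = -1*(-89211) = 89211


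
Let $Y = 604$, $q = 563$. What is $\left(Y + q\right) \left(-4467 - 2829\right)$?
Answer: $-8514432$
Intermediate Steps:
$\left(Y + q\right) \left(-4467 - 2829\right) = \left(604 + 563\right) \left(-4467 - 2829\right) = 1167 \left(-7296\right) = -8514432$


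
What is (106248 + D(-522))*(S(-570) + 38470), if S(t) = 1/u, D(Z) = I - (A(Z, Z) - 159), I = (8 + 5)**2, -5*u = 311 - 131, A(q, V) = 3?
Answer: 147594972587/36 ≈ 4.0999e+9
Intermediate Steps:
u = -36 (u = -(311 - 131)/5 = -1/5*180 = -36)
I = 169 (I = 13**2 = 169)
D(Z) = 325 (D(Z) = 169 - (3 - 159) = 169 - 1*(-156) = 169 + 156 = 325)
S(t) = -1/36 (S(t) = 1/(-36) = -1/36)
(106248 + D(-522))*(S(-570) + 38470) = (106248 + 325)*(-1/36 + 38470) = 106573*(1384919/36) = 147594972587/36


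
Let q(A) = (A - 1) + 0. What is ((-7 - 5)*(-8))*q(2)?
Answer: 96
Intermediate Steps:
q(A) = -1 + A (q(A) = (-1 + A) + 0 = -1 + A)
((-7 - 5)*(-8))*q(2) = ((-7 - 5)*(-8))*(-1 + 2) = -12*(-8)*1 = 96*1 = 96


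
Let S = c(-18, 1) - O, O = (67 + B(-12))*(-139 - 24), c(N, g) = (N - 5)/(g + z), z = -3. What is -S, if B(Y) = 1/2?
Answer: -11014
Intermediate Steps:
c(N, g) = (-5 + N)/(-3 + g) (c(N, g) = (N - 5)/(g - 3) = (-5 + N)/(-3 + g))
B(Y) = ½
O = -22005/2 (O = (67 + ½)*(-139 - 24) = (135/2)*(-163) = -22005/2 ≈ -11003.)
S = 11014 (S = (-5 - 18)/(-3 + 1) - 1*(-22005/2) = -23/(-2) + 22005/2 = -½*(-23) + 22005/2 = 23/2 + 22005/2 = 11014)
-S = -1*11014 = -11014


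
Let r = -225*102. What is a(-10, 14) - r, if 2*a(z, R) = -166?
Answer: 22867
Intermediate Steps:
a(z, R) = -83 (a(z, R) = (½)*(-166) = -83)
r = -22950
a(-10, 14) - r = -83 - 1*(-22950) = -83 + 22950 = 22867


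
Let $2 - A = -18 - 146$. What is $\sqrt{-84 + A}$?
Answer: $\sqrt{82} \approx 9.0554$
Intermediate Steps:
$A = 166$ ($A = 2 - \left(-18 - 146\right) = 2 - -164 = 2 + 164 = 166$)
$\sqrt{-84 + A} = \sqrt{-84 + 166} = \sqrt{82}$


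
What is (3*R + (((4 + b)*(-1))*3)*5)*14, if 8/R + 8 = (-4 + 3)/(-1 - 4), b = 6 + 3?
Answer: -36050/13 ≈ -2773.1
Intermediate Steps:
b = 9
R = -40/39 (R = 8/(-8 + (-4 + 3)/(-1 - 4)) = 8/(-8 - 1/(-5)) = 8/(-8 - 1*(-⅕)) = 8/(-8 + ⅕) = 8/(-39/5) = 8*(-5/39) = -40/39 ≈ -1.0256)
(3*R + (((4 + b)*(-1))*3)*5)*14 = (3*(-40/39) + (((4 + 9)*(-1))*3)*5)*14 = (-40/13 + ((13*(-1))*3)*5)*14 = (-40/13 - 13*3*5)*14 = (-40/13 - 39*5)*14 = (-40/13 - 195)*14 = -2575/13*14 = -36050/13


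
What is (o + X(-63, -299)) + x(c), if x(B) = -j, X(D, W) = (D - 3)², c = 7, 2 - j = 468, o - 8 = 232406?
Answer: 237236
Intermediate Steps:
o = 232414 (o = 8 + 232406 = 232414)
j = -466 (j = 2 - 1*468 = 2 - 468 = -466)
X(D, W) = (-3 + D)²
x(B) = 466 (x(B) = -1*(-466) = 466)
(o + X(-63, -299)) + x(c) = (232414 + (-3 - 63)²) + 466 = (232414 + (-66)²) + 466 = (232414 + 4356) + 466 = 236770 + 466 = 237236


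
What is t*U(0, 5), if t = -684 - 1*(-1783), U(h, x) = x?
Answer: 5495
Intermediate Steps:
t = 1099 (t = -684 + 1783 = 1099)
t*U(0, 5) = 1099*5 = 5495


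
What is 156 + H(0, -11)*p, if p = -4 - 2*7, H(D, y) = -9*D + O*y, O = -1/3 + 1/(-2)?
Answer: -9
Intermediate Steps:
O = -⅚ (O = -1*⅓ + 1*(-½) = -⅓ - ½ = -⅚ ≈ -0.83333)
H(D, y) = -9*D - 5*y/6
p = -18 (p = -4 - 14 = -18)
156 + H(0, -11)*p = 156 + (-9*0 - ⅚*(-11))*(-18) = 156 + (0 + 55/6)*(-18) = 156 + (55/6)*(-18) = 156 - 165 = -9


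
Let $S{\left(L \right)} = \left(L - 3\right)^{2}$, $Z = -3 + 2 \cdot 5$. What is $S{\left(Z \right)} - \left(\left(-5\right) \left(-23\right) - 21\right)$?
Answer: $-78$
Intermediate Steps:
$Z = 7$ ($Z = -3 + 10 = 7$)
$S{\left(L \right)} = \left(-3 + L\right)^{2}$
$S{\left(Z \right)} - \left(\left(-5\right) \left(-23\right) - 21\right) = \left(-3 + 7\right)^{2} - \left(\left(-5\right) \left(-23\right) - 21\right) = 4^{2} - \left(115 - 21\right) = 16 - 94 = -78$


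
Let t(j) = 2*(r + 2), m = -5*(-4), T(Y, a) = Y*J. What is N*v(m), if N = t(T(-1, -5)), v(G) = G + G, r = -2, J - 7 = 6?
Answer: 0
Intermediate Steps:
J = 13 (J = 7 + 6 = 13)
T(Y, a) = 13*Y (T(Y, a) = Y*13 = 13*Y)
m = 20
v(G) = 2*G
t(j) = 0 (t(j) = 2*(-2 + 2) = 2*0 = 0)
N = 0
N*v(m) = 0*(2*20) = 0*40 = 0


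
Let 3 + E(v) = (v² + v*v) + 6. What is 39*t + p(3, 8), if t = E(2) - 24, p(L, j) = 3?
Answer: -504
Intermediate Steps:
E(v) = 3 + 2*v² (E(v) = -3 + ((v² + v*v) + 6) = -3 + ((v² + v²) + 6) = -3 + (2*v² + 6) = -3 + (6 + 2*v²) = 3 + 2*v²)
t = -13 (t = (3 + 2*2²) - 24 = (3 + 2*4) - 24 = (3 + 8) - 24 = 11 - 24 = -13)
39*t + p(3, 8) = 39*(-13) + 3 = -507 + 3 = -504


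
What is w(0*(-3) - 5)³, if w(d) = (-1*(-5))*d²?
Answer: 1953125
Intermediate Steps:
w(d) = 5*d²
w(0*(-3) - 5)³ = (5*(0*(-3) - 5)²)³ = (5*(0 - 5)²)³ = (5*(-5)²)³ = (5*25)³ = 125³ = 1953125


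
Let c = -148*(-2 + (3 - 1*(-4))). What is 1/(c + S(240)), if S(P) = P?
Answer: -1/500 ≈ -0.0020000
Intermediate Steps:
c = -740 (c = -148*(-2 + (3 + 4)) = -148*(-2 + 7) = -148*5 = -740)
1/(c + S(240)) = 1/(-740 + 240) = 1/(-500) = -1/500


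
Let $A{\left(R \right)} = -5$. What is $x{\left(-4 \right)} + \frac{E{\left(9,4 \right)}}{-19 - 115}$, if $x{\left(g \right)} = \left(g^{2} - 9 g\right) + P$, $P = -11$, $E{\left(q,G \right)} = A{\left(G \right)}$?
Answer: $\frac{5499}{134} \approx 41.037$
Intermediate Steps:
$E{\left(q,G \right)} = -5$
$x{\left(g \right)} = -11 + g^{2} - 9 g$ ($x{\left(g \right)} = \left(g^{2} - 9 g\right) - 11 = -11 + g^{2} - 9 g$)
$x{\left(-4 \right)} + \frac{E{\left(9,4 \right)}}{-19 - 115} = \left(-11 + \left(-4\right)^{2} - -36\right) + \frac{1}{-19 - 115} \left(-5\right) = \left(-11 + 16 + 36\right) + \frac{1}{-134} \left(-5\right) = 41 - - \frac{5}{134} = 41 + \frac{5}{134} = \frac{5499}{134}$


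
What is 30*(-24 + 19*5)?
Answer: 2130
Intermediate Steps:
30*(-24 + 19*5) = 30*(-24 + 95) = 30*71 = 2130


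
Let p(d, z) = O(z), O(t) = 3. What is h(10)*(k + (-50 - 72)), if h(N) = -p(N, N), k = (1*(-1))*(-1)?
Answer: 363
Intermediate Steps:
p(d, z) = 3
k = 1 (k = -1*(-1) = 1)
h(N) = -3 (h(N) = -1*3 = -3)
h(10)*(k + (-50 - 72)) = -3*(1 + (-50 - 72)) = -3*(1 - 122) = -3*(-121) = 363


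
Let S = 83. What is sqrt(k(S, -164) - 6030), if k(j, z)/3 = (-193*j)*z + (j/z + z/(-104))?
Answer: 5*sqrt(357966740469)/1066 ≈ 2806.3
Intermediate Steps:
k(j, z) = -3*z/104 - 579*j*z + 3*j/z (k(j, z) = 3*((-193*j)*z + (j/z + z/(-104))) = 3*(-193*j*z + (j/z + z*(-1/104))) = 3*(-193*j*z + (j/z - z/104)) = 3*(-193*j*z + (-z/104 + j/z)) = 3*(-z/104 + j/z - 193*j*z) = -3*z/104 - 579*j*z + 3*j/z)
sqrt(k(S, -164) - 6030) = sqrt((-3/104*(-164) - 579*83*(-164) + 3*83/(-164)) - 6030) = sqrt((123/26 + 7881348 + 3*83*(-1/164)) - 6030) = sqrt((123/26 + 7881348 - 249/164) - 6030) = sqrt(16803040785/2132 - 6030) = sqrt(16790184825/2132) = 5*sqrt(357966740469)/1066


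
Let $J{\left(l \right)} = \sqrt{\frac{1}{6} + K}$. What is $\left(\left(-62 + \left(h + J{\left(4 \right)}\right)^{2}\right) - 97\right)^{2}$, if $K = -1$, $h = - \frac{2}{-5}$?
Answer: $\frac{573638401}{22500} - \frac{47902 i \sqrt{30}}{1125} \approx 25495.0 - 233.22 i$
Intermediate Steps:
$h = \frac{2}{5}$ ($h = \left(-2\right) \left(- \frac{1}{5}\right) = \frac{2}{5} \approx 0.4$)
$J{\left(l \right)} = \frac{i \sqrt{30}}{6}$ ($J{\left(l \right)} = \sqrt{\frac{1}{6} - 1} = \sqrt{- \frac{5}{6}} = \frac{i \sqrt{30}}{6}$)
$\left(\left(-62 + \left(h + J{\left(4 \right)}\right)^{2}\right) - 97\right)^{2} = \left(\left(-62 + \left(\frac{2}{5} + \frac{i \sqrt{30}}{6}\right)^{2}\right) - 97\right)^{2} = \left(-159 + \left(\frac{2}{5} + \frac{i \sqrt{30}}{6}\right)^{2}\right)^{2}$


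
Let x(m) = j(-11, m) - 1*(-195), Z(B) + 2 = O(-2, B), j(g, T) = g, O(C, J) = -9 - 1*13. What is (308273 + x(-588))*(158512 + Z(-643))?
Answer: 48886733016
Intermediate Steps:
O(C, J) = -22 (O(C, J) = -9 - 13 = -22)
Z(B) = -24 (Z(B) = -2 - 22 = -24)
x(m) = 184 (x(m) = -11 - 1*(-195) = -11 + 195 = 184)
(308273 + x(-588))*(158512 + Z(-643)) = (308273 + 184)*(158512 - 24) = 308457*158488 = 48886733016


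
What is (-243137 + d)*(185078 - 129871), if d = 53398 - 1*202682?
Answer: -21664386147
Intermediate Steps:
d = -149284 (d = 53398 - 202682 = -149284)
(-243137 + d)*(185078 - 129871) = (-243137 - 149284)*(185078 - 129871) = -392421*55207 = -21664386147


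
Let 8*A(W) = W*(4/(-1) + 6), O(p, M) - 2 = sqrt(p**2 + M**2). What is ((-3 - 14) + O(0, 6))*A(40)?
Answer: -90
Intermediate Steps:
O(p, M) = 2 + sqrt(M**2 + p**2) (O(p, M) = 2 + sqrt(p**2 + M**2) = 2 + sqrt(M**2 + p**2))
A(W) = W/4 (A(W) = (W*(4/(-1) + 6))/8 = (W*(4*(-1) + 6))/8 = (W*(-4 + 6))/8 = (W*2)/8 = (2*W)/8 = W/4)
((-3 - 14) + O(0, 6))*A(40) = ((-3 - 14) + (2 + sqrt(6**2 + 0**2)))*((1/4)*40) = (-17 + (2 + sqrt(36 + 0)))*10 = (-17 + (2 + sqrt(36)))*10 = (-17 + (2 + 6))*10 = (-17 + 8)*10 = -9*10 = -90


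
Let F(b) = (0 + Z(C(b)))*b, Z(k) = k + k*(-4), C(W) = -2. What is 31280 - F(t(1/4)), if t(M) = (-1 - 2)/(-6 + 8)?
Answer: 31289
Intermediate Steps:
Z(k) = -3*k (Z(k) = k - 4*k = -3*k)
t(M) = -3/2
F(b) = 6*b (F(b) = (0 - 3*(-2))*b = (0 + 6)*b = 6*b)
31280 - F(t(1/4)) = 31280 - 6*(-3)/2 = 31280 - 1*(-9) = 31280 + 9 = 31289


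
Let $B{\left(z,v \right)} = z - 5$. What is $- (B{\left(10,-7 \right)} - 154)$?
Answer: $149$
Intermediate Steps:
$B{\left(z,v \right)} = -5 + z$
$- (B{\left(10,-7 \right)} - 154) = - (\left(-5 + 10\right) - 154) = - (5 - 154) = \left(-1\right) \left(-149\right) = 149$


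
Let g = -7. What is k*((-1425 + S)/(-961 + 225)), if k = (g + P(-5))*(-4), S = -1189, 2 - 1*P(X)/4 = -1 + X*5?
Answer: -137235/92 ≈ -1491.7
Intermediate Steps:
P(X) = 12 - 20*X (P(X) = 8 - 4*(-1 + X*5) = 8 - 4*(-1 + 5*X) = 8 + (4 - 20*X) = 12 - 20*X)
k = -420 (k = (-7 + (12 - 20*(-5)))*(-4) = (-7 + (12 + 100))*(-4) = (-7 + 112)*(-4) = 105*(-4) = -420)
k*((-1425 + S)/(-961 + 225)) = -420*(-1425 - 1189)/(-961 + 225) = -(-1097880)/(-736) = -(-1097880)*(-1)/736 = -420*1307/368 = -137235/92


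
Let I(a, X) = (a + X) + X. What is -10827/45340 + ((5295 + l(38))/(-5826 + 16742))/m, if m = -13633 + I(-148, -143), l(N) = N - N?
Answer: -69282670331/290091690270 ≈ -0.23883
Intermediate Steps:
I(a, X) = a + 2*X (I(a, X) = (X + a) + X = a + 2*X)
l(N) = 0
m = -14067 (m = -13633 + (-148 + 2*(-143)) = -13633 + (-148 - 286) = -13633 - 434 = -14067)
-10827/45340 + ((5295 + l(38))/(-5826 + 16742))/m = -10827/45340 + ((5295 + 0)/(-5826 + 16742))/(-14067) = -10827*1/45340 + (5295/10916)*(-1/14067) = -10827/45340 + (5295*(1/10916))*(-1/14067) = -10827/45340 + (5295/10916)*(-1/14067) = -10827/45340 - 1765/51185124 = -69282670331/290091690270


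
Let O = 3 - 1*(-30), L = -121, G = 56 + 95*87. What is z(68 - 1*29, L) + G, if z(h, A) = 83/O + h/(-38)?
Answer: 10436401/1254 ≈ 8322.5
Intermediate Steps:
G = 8321 (G = 56 + 8265 = 8321)
O = 33 (O = 3 + 30 = 33)
z(h, A) = 83/33 - h/38 (z(h, A) = 83/33 + h/(-38) = 83*(1/33) + h*(-1/38) = 83/33 - h/38)
z(68 - 1*29, L) + G = (83/33 - (68 - 1*29)/38) + 8321 = (83/33 - (68 - 29)/38) + 8321 = (83/33 - 1/38*39) + 8321 = (83/33 - 39/38) + 8321 = 1867/1254 + 8321 = 10436401/1254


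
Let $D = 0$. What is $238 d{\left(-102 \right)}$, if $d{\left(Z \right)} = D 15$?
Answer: $0$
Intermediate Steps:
$d{\left(Z \right)} = 0$ ($d{\left(Z \right)} = 0 \cdot 15 = 0$)
$238 d{\left(-102 \right)} = 238 \cdot 0 = 0$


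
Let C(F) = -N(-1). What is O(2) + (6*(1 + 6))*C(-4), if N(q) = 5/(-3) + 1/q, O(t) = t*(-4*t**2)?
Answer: 80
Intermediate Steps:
O(t) = -4*t**3
N(q) = -5/3 + 1/q (N(q) = 5*(-1/3) + 1/q = -5/3 + 1/q)
C(F) = 8/3 (C(F) = -(-5/3 + 1/(-1)) = -(-5/3 - 1) = -1*(-8/3) = 8/3)
O(2) + (6*(1 + 6))*C(-4) = -4*2**3 + (6*(1 + 6))*(8/3) = -4*8 + (6*7)*(8/3) = -32 + 42*(8/3) = -32 + 112 = 80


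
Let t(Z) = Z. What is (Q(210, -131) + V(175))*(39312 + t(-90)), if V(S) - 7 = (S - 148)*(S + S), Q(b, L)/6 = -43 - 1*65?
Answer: 345506598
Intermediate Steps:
Q(b, L) = -648 (Q(b, L) = 6*(-43 - 1*65) = 6*(-43 - 65) = 6*(-108) = -648)
V(S) = 7 + 2*S*(-148 + S) (V(S) = 7 + (S - 148)*(S + S) = 7 + (-148 + S)*(2*S) = 7 + 2*S*(-148 + S))
(Q(210, -131) + V(175))*(39312 + t(-90)) = (-648 + (7 - 296*175 + 2*175**2))*(39312 - 90) = (-648 + (7 - 51800 + 2*30625))*39222 = (-648 + (7 - 51800 + 61250))*39222 = (-648 + 9457)*39222 = 8809*39222 = 345506598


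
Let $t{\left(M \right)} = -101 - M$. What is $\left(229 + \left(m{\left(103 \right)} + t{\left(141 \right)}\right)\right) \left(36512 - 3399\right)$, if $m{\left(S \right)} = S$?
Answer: $2980170$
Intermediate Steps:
$\left(229 + \left(m{\left(103 \right)} + t{\left(141 \right)}\right)\right) \left(36512 - 3399\right) = \left(229 + \left(103 - 242\right)\right) \left(36512 - 3399\right) = \left(229 + \left(103 - 242\right)\right) 33113 = \left(229 - 139\right) 33113 = 90 \cdot 33113 = 2980170$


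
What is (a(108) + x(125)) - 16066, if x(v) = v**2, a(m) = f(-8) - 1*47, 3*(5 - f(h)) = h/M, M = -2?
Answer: -1453/3 ≈ -484.33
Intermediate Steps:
f(h) = 5 + h/6 (f(h) = 5 - h/(3*(-2)) = 5 - h*(-1)/(3*2) = 5 - (-1)*h/6 = 5 + h/6)
a(m) = -130/3 (a(m) = (5 + (1/6)*(-8)) - 1*47 = (5 - 4/3) - 47 = 11/3 - 47 = -130/3)
(a(108) + x(125)) - 16066 = (-130/3 + 125**2) - 16066 = (-130/3 + 15625) - 16066 = 46745/3 - 16066 = -1453/3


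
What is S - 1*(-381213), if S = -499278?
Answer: -118065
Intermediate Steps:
S - 1*(-381213) = -499278 - 1*(-381213) = -499278 + 381213 = -118065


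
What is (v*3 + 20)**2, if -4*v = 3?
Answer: 5041/16 ≈ 315.06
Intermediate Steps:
v = -3/4 (v = -1/4*3 = -3/4 ≈ -0.75000)
(v*3 + 20)**2 = (-3/4*3 + 20)**2 = (-9/4 + 20)**2 = (71/4)**2 = 5041/16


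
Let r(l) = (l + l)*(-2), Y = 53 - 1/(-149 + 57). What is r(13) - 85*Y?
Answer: -419329/92 ≈ -4557.9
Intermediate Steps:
Y = 4877/92 (Y = 53 - 1/(-92) = 53 - 1*(-1/92) = 53 + 1/92 = 4877/92 ≈ 53.011)
r(l) = -4*l (r(l) = (2*l)*(-2) = -4*l)
r(13) - 85*Y = -4*13 - 85*4877/92 = -52 - 414545/92 = -419329/92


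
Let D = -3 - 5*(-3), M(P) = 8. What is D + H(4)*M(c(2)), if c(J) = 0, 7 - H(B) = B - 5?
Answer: 76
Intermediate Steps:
H(B) = 12 - B (H(B) = 7 - (B - 5) = 7 - (-5 + B) = 7 + (5 - B) = 12 - B)
D = 12 (D = -3 + 15 = 12)
D + H(4)*M(c(2)) = 12 + (12 - 1*4)*8 = 12 + (12 - 4)*8 = 12 + 8*8 = 12 + 64 = 76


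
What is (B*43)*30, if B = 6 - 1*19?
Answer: -16770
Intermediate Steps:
B = -13 (B = 6 - 19 = -13)
(B*43)*30 = -13*43*30 = -559*30 = -16770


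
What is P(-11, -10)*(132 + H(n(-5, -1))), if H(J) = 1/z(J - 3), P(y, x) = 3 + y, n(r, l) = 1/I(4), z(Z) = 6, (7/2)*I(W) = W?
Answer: -3172/3 ≈ -1057.3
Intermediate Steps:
I(W) = 2*W/7
n(r, l) = 7/8 (n(r, l) = 1/((2/7)*4) = 1/(8/7) = 7/8)
H(J) = ⅙ (H(J) = 1/6 = ⅙)
P(-11, -10)*(132 + H(n(-5, -1))) = (3 - 11)*(132 + ⅙) = -8*793/6 = -3172/3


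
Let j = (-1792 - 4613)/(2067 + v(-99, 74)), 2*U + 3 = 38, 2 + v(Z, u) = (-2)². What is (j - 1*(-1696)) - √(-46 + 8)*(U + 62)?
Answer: 3502619/2069 - 159*I*√38/2 ≈ 1692.9 - 490.07*I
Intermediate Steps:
v(Z, u) = 2 (v(Z, u) = -2 + (-2)² = -2 + 4 = 2)
U = 35/2 (U = -3/2 + (½)*38 = -3/2 + 19 = 35/2 ≈ 17.500)
j = -6405/2069 (j = (-1792 - 4613)/(2067 + 2) = -6405/2069 ≈ -3.0957)
(j - 1*(-1696)) - √(-46 + 8)*(U + 62) = (-6405/2069 - 1*(-1696)) - √(-46 + 8)*(35/2 + 62) = (-6405/2069 + 1696) - √(-38)*159/2 = 3502619/2069 - I*√38*159/2 = 3502619/2069 - 159*I*√38/2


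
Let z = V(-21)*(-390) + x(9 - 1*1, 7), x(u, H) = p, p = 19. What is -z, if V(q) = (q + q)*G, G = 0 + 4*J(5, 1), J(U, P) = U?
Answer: -327619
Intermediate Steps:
x(u, H) = 19
G = 20 (G = 0 + 4*5 = 0 + 20 = 20)
V(q) = 40*q (V(q) = (q + q)*20 = (2*q)*20 = 40*q)
z = 327619 (z = (40*(-21))*(-390) + 19 = -840*(-390) + 19 = 327600 + 19 = 327619)
-z = -1*327619 = -327619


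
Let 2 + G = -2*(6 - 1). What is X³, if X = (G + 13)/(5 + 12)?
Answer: 1/4913 ≈ 0.00020354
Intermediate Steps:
G = -12 (G = -2 - 2*(6 - 1) = -2 - 2*5 = -2 - 10 = -12)
X = 1/17 (X = (-12 + 13)/(5 + 12) = 1/17 ≈ 0.058824)
X³ = (1/17)³ = 1/4913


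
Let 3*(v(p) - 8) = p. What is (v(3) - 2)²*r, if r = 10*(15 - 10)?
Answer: 2450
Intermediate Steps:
v(p) = 8 + p/3
r = 50 (r = 10*5 = 50)
(v(3) - 2)²*r = ((8 + (⅓)*3) - 2)²*50 = ((8 + 1) - 2)²*50 = (9 - 2)²*50 = 7²*50 = 49*50 = 2450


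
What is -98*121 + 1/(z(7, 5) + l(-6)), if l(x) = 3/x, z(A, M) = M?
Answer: -106720/9 ≈ -11858.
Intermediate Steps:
-98*121 + 1/(z(7, 5) + l(-6)) = -98*121 + 1/(5 + 3/(-6)) = -11858 + 1/(5 + 3*(-1/6)) = -11858 + 1/(5 - 1/2) = -11858 + 1/(9/2) = -11858 + 2/9 = -106720/9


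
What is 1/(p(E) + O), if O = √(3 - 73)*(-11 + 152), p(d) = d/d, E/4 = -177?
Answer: 1/1391671 - 141*I*√70/1391671 ≈ 7.1856e-7 - 0.00084768*I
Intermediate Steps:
E = -708 (E = 4*(-177) = -708)
p(d) = 1
O = 141*I*√70 (O = √(-70)*141 = (I*√70)*141 = 141*I*√70 ≈ 1179.7*I)
1/(p(E) + O) = 1/(1 + 141*I*√70)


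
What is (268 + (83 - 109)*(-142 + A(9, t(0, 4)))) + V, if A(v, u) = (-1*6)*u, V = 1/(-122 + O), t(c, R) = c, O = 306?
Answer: 728641/184 ≈ 3960.0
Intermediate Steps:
V = 1/184 (V = 1/(-122 + 306) = 1/184 ≈ 0.0054348)
A(v, u) = -6*u
(268 + (83 - 109)*(-142 + A(9, t(0, 4)))) + V = (268 + (83 - 109)*(-142 - 6*0)) + 1/184 = (268 - 26*(-142 + 0)) + 1/184 = (268 - 26*(-142)) + 1/184 = (268 + 3692) + 1/184 = 3960 + 1/184 = 728641/184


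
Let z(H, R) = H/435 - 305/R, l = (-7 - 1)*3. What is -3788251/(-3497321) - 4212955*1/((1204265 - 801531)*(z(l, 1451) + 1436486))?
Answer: 461095468899998841857833/425687133187578201783118 ≈ 1.0832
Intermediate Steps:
l = -24 (l = -8*3 = -24)
z(H, R) = -305/R + H/435 (z(H, R) = H*(1/435) - 305/R = H/435 - 305/R = -305/R + H/435)
-3788251/(-3497321) - 4212955*1/((1204265 - 801531)*(z(l, 1451) + 1436486)) = -3788251/(-3497321) - 4212955*1/((1204265 - 801531)*((-305/1451 + (1/435)*(-24)) + 1436486)) = -3788251*(-1/3497321) - 4212955*1/(402734*((-305*1/1451 - 8/145) + 1436486)) = 3788251/3497321 - 4212955*1/(402734*((-305/1451 - 8/145) + 1436486)) = 3788251/3497321 - 4212955*1/(402734*(-55833/210395 + 1436486)) = 3788251/3497321 - 4212955/(402734*(302229416137/210395)) = 3788251/3497321 - 4212955/121718061678518558/210395 = 3788251/3497321 - 4212955*210395/121718061678518558 = 3788251/3497321 - 886384667225/121718061678518558 = 461095468899998841857833/425687133187578201783118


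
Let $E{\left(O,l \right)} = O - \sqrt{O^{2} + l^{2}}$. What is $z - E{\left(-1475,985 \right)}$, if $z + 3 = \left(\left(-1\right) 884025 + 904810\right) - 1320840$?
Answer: $-1298583 + 5 \sqrt{125834} \approx -1.2968 \cdot 10^{6}$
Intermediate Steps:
$z = -1300058$ ($z = -3 + \left(\left(\left(-1\right) 884025 + 904810\right) - 1320840\right) = -3 + \left(\left(-884025 + 904810\right) - 1320840\right) = -3 + \left(20785 - 1320840\right) = -3 - 1300055 = -1300058$)
$z - E{\left(-1475,985 \right)} = -1300058 - \left(-1475 - \sqrt{\left(-1475\right)^{2} + 985^{2}}\right) = -1300058 - \left(-1475 - \sqrt{2175625 + 970225}\right) = -1300058 - \left(-1475 - \sqrt{3145850}\right) = -1300058 - \left(-1475 - 5 \sqrt{125834}\right) = -1300058 + \left(1475 + 5 \sqrt{125834}\right) = -1298583 + 5 \sqrt{125834}$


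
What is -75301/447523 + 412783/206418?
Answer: 169186404691/92376802614 ≈ 1.8315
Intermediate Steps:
-75301/447523 + 412783/206418 = 169186404691/92376802614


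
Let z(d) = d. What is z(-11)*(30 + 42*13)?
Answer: -6336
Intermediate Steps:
z(-11)*(30 + 42*13) = -11*(30 + 42*13) = -11*(30 + 546) = -11*576 = -6336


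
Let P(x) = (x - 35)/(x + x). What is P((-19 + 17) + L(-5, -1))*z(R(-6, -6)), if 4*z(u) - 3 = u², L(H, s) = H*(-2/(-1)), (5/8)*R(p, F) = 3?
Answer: 10199/800 ≈ 12.749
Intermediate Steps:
R(p, F) = 24/5 (R(p, F) = (8/5)*3 = 24/5)
L(H, s) = 2*H (L(H, s) = H*(-2*(-1)) = H*2 = 2*H)
z(u) = ¾ + u²/4
P(x) = (-35 + x)/(2*x) (P(x) = (-35 + x)/((2*x)) = (-35 + x)*(1/(2*x)) = (-35 + x)/(2*x))
P((-19 + 17) + L(-5, -1))*z(R(-6, -6)) = ((-35 + ((-19 + 17) + 2*(-5)))/(2*((-19 + 17) + 2*(-5))))*(¾ + (24/5)²/4) = ((-35 + (-2 - 10))/(2*(-2 - 10)))*(¾ + (¼)*(576/25)) = ((½)*(-35 - 12)/(-12))*(¾ + 144/25) = ((½)*(-1/12)*(-47))*(651/100) = (47/24)*(651/100) = 10199/800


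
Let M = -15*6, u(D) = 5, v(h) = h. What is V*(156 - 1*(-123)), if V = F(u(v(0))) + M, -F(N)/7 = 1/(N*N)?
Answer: -629703/25 ≈ -25188.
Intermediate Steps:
M = -90
F(N) = -7/N**2
V = -2257/25 (V = -7/5**2 - 90 = -7*1/25 - 90 = -7/25 - 90 = -2257/25 ≈ -90.280)
V*(156 - 1*(-123)) = -2257*(156 - 1*(-123))/25 = -2257*(156 + 123)/25 = -2257/25*279 = -629703/25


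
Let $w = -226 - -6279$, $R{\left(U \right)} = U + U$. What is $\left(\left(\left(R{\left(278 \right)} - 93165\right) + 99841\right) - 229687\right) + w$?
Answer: $-216402$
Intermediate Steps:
$R{\left(U \right)} = 2 U$
$w = 6053$ ($w = -226 + 6279 = 6053$)
$\left(\left(\left(R{\left(278 \right)} - 93165\right) + 99841\right) - 229687\right) + w = \left(\left(\left(2 \cdot 278 - 93165\right) + 99841\right) - 229687\right) + 6053 = \left(\left(\left(556 - 93165\right) + 99841\right) - 229687\right) + 6053 = \left(\left(-92609 + 99841\right) - 229687\right) + 6053 = \left(7232 - 229687\right) + 6053 = -222455 + 6053 = -216402$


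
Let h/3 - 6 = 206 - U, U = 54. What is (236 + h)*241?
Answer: 171110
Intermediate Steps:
h = 474 (h = 18 + 3*(206 - 1*54) = 18 + 3*(206 - 54) = 18 + 3*152 = 18 + 456 = 474)
(236 + h)*241 = (236 + 474)*241 = 710*241 = 171110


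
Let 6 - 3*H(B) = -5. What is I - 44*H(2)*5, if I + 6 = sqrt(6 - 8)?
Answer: -2438/3 + I*sqrt(2) ≈ -812.67 + 1.4142*I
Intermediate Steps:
H(B) = 11/3 (H(B) = 2 - 1/3*(-5) = 2 + 5/3 = 11/3)
I = -6 + I*sqrt(2) (I = -6 + sqrt(6 - 8) = -6 + sqrt(-2) = -6 + I*sqrt(2) ≈ -6.0 + 1.4142*I)
I - 44*H(2)*5 = (-6 + I*sqrt(2)) - 484*5/3 = (-6 + I*sqrt(2)) - 44*55/3 = (-6 + I*sqrt(2)) - 2420/3 = -2438/3 + I*sqrt(2)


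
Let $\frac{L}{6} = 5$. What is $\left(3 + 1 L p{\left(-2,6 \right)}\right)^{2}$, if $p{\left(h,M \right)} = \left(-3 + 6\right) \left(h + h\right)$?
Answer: $127449$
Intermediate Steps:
$L = 30$ ($L = 6 \cdot 5 = 30$)
$p{\left(h,M \right)} = 6 h$ ($p{\left(h,M \right)} = 3 \cdot 2 h = 6 h$)
$\left(3 + 1 L p{\left(-2,6 \right)}\right)^{2} = \left(3 + 1 \cdot 30 \cdot 6 \left(-2\right)\right)^{2} = \left(3 + 30 \left(-12\right)\right)^{2} = \left(3 - 360\right)^{2} = \left(-357\right)^{2} = 127449$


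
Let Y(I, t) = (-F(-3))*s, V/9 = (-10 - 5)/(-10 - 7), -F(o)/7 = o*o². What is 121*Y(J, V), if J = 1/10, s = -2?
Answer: 45738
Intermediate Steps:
F(o) = -7*o³ (F(o) = -7*o*o² = -7*o³)
J = ⅒ ≈ 0.10000
V = 135/17 (V = 9*((-10 - 5)/(-10 - 7)) = 9*(-15/(-17)) = 9*(-15*(-1/17)) = 9*(15/17) = 135/17 ≈ 7.9412)
Y(I, t) = 378 (Y(I, t) = -(-7)*(-3)³*(-2) = -(-7)*(-27)*(-2) = -1*189*(-2) = -189*(-2) = 378)
121*Y(J, V) = 121*378 = 45738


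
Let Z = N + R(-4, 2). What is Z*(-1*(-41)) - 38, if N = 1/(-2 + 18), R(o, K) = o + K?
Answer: -1879/16 ≈ -117.44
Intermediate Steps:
R(o, K) = K + o
N = 1/16 ≈ 0.062500
Z = -31/16 (Z = 1/16 + (2 - 4) = 1/16 - 2 = -31/16 ≈ -1.9375)
Z*(-1*(-41)) - 38 = -(-31)*(-41)/16 - 38 = -31/16*41 - 38 = -1271/16 - 38 = -1879/16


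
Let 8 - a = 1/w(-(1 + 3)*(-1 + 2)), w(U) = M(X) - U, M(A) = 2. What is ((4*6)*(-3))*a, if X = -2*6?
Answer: -564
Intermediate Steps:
X = -12
w(U) = 2 - U
a = 47/6 (a = 8 - 1/(2 - (-1)*(1 + 3)*(-1 + 2)) = 8 - 1/(2 - (-1)*4*1) = 8 - 1/(2 - (-1)*4) = 8 - 1/(2 - 1*(-4)) = 8 - 1/(2 + 4) = 8 - 1/6 = 8 - 1*⅙ = 8 - ⅙ = 47/6 ≈ 7.8333)
((4*6)*(-3))*a = ((4*6)*(-3))*(47/6) = (24*(-3))*(47/6) = -72*47/6 = -564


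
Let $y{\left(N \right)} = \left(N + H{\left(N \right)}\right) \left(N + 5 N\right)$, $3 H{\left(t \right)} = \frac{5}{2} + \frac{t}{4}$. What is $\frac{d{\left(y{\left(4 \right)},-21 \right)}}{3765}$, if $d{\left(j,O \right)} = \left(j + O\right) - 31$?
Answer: $\frac{24}{1255} \approx 0.019123$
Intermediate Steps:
$H{\left(t \right)} = \frac{5}{6} + \frac{t}{12}$ ($H{\left(t \right)} = \frac{\frac{5}{2} + \frac{t}{4}}{3} = \frac{5}{6} + \frac{t}{12}$)
$y{\left(N \right)} = 6 N \left(\frac{5}{6} + \frac{13 N}{12}\right)$ ($y{\left(N \right)} = \left(N + \left(\frac{5}{6} + \frac{N}{12}\right)\right) \left(N + 5 N\right) = \left(\frac{5}{6} + \frac{13 N}{12}\right) 6 N = 6 N \left(\frac{5}{6} + \frac{13 N}{12}\right)$)
$d{\left(j,O \right)} = -31 + O + j$ ($d{\left(j,O \right)} = \left(O + j\right) - 31 = -31 + O + j$)
$\frac{d{\left(y{\left(4 \right)},-21 \right)}}{3765} = \frac{-31 - 21 + \frac{1}{2} \cdot 4 \left(10 + 13 \cdot 4\right)}{3765} = \left(-31 - 21 + \frac{1}{2} \cdot 4 \left(10 + 52\right)\right) \frac{1}{3765} = \left(-31 - 21 + \frac{1}{2} \cdot 4 \cdot 62\right) \frac{1}{3765} = \left(-31 - 21 + 124\right) \frac{1}{3765} = 72 \cdot \frac{1}{3765} = \frac{24}{1255}$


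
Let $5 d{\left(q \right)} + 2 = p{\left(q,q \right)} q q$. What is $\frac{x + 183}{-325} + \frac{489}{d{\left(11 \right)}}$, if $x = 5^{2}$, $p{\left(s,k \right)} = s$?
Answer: $\frac{13287}{11075} \approx 1.1997$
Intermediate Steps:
$x = 25$
$d{\left(q \right)} = - \frac{2}{5} + \frac{q^{3}}{5}$ ($d{\left(q \right)} = - \frac{2}{5} + \frac{q q q}{5} = - \frac{2}{5} + \frac{q^{2} q}{5} = - \frac{2}{5} + \frac{q^{3}}{5}$)
$\frac{x + 183}{-325} + \frac{489}{d{\left(11 \right)}} = \frac{25 + 183}{-325} + \frac{489}{- \frac{2}{5} + \frac{11^{3}}{5}} = 208 \left(- \frac{1}{325}\right) + \frac{489}{- \frac{2}{5} + \frac{1}{5} \cdot 1331} = - \frac{16}{25} + \frac{489}{- \frac{2}{5} + \frac{1331}{5}} = - \frac{16}{25} + \frac{489}{\frac{1329}{5}} = - \frac{16}{25} + 489 \cdot \frac{5}{1329} = - \frac{16}{25} + \frac{815}{443} = \frac{13287}{11075}$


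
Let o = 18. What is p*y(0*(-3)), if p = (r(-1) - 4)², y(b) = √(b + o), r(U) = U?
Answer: 75*√2 ≈ 106.07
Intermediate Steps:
y(b) = √(18 + b) (y(b) = √(b + 18) = √(18 + b))
p = 25 (p = (-1 - 4)² = (-5)² = 25)
p*y(0*(-3)) = 25*√(18 + 0*(-3)) = 25*√(18 + 0) = 25*√18 = 25*(3*√2) = 75*√2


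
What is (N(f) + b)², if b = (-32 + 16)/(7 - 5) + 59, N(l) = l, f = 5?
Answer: 3136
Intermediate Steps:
b = 51 (b = -16/2 + 59 = -16*½ + 59 = -8 + 59 = 51)
(N(f) + b)² = (5 + 51)² = 56² = 3136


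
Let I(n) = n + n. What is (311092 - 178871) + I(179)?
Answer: 132579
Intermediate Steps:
I(n) = 2*n
(311092 - 178871) + I(179) = (311092 - 178871) + 2*179 = 132221 + 358 = 132579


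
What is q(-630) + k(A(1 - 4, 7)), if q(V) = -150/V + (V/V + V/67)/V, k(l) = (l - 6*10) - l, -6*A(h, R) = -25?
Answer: -2521987/42210 ≈ -59.749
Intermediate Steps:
A(h, R) = 25/6 (A(h, R) = -⅙*(-25) = 25/6)
k(l) = -60 (k(l) = (l - 60) - l = (-60 + l) - l = -60)
q(V) = -150/V + (1 + V/67)/V (q(V) = -150/V + (1 + V*(1/67))/V = -150/V + (1 + V/67)/V)
q(-630) + k(A(1 - 4, 7)) = (1/67)*(-9983 - 630)/(-630) - 60 = (1/67)*(-1/630)*(-10613) - 60 = 10613/42210 - 60 = -2521987/42210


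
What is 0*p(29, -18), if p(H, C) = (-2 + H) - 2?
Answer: 0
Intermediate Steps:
p(H, C) = -4 + H
0*p(29, -18) = 0*(-4 + 29) = 0*25 = 0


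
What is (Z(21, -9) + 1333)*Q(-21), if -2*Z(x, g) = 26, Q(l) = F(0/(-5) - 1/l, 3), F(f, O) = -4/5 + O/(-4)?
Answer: -2046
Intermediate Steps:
F(f, O) = -⅘ - O/4 (F(f, O) = -4*⅕ + O*(-¼) = -⅘ - O/4)
Q(l) = -31/20 (Q(l) = -⅘ - ¼*3 = -⅘ - ¾ = -31/20)
Z(x, g) = -13 (Z(x, g) = -½*26 = -13)
(Z(21, -9) + 1333)*Q(-21) = (-13 + 1333)*(-31/20) = 1320*(-31/20) = -2046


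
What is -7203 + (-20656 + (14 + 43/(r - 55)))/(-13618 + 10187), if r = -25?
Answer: -1975428037/274480 ≈ -7197.0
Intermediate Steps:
-7203 + (-20656 + (14 + 43/(r - 55)))/(-13618 + 10187) = -7203 + (-20656 + (14 + 43/(-25 - 55)))/(-13618 + 10187) = -7203 + (-20656 + (14 + 43/(-80)))/(-3431) = -7203 + (-20656 + (14 + 43*(-1/80)))*(-1/3431) = -7203 + (-20656 + (14 - 43/80))*(-1/3431) = -7203 + (-20656 + 1077/80)*(-1/3431) = -7203 - 1651403/80*(-1/3431) = -7203 + 1651403/274480 = -1975428037/274480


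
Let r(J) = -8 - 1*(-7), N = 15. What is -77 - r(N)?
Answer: -76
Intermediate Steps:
r(J) = -1 (r(J) = -8 + 7 = -1)
-77 - r(N) = -77 - 1*(-1) = -77 + 1 = -76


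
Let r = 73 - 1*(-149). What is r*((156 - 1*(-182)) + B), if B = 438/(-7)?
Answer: 428016/7 ≈ 61145.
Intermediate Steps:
B = -438/7 (B = 438*(-⅐) = -438/7 ≈ -62.571)
r = 222 (r = 73 + 149 = 222)
r*((156 - 1*(-182)) + B) = 222*((156 - 1*(-182)) - 438/7) = 222*((156 + 182) - 438/7) = 222*(338 - 438/7) = 222*(1928/7) = 428016/7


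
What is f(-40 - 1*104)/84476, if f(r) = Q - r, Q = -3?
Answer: 141/84476 ≈ 0.0016691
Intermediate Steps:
f(r) = -3 - r
f(-40 - 1*104)/84476 = (-3 - (-40 - 1*104))/84476 = (-3 - (-40 - 104))*(1/84476) = (-3 - 1*(-144))*(1/84476) = (-3 + 144)*(1/84476) = 141*(1/84476) = 141/84476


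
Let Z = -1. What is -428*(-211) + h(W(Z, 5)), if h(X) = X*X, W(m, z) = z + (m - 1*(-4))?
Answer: 90372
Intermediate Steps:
W(m, z) = 4 + m + z (W(m, z) = z + (m + 4) = z + (4 + m) = 4 + m + z)
h(X) = X²
-428*(-211) + h(W(Z, 5)) = -428*(-211) + (4 - 1 + 5)² = 90308 + 8² = 90308 + 64 = 90372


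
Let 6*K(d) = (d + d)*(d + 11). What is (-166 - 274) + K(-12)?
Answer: -436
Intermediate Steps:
K(d) = d*(11 + d)/3 (K(d) = ((d + d)*(d + 11))/6 = ((2*d)*(11 + d))/6 = (2*d*(11 + d))/6 = d*(11 + d)/3)
(-166 - 274) + K(-12) = (-166 - 274) + (⅓)*(-12)*(11 - 12) = -440 + (⅓)*(-12)*(-1) = -440 + 4 = -436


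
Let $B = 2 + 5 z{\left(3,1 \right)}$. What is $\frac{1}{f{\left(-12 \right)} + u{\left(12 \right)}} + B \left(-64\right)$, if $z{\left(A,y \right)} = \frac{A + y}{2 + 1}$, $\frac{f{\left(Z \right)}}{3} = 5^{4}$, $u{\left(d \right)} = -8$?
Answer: $- \frac{3106685}{5601} \approx -554.67$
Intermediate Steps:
$f{\left(Z \right)} = 1875$ ($f{\left(Z \right)} = 3 \cdot 5^{4} = 3 \cdot 625 = 1875$)
$z{\left(A,y \right)} = \frac{A}{3} + \frac{y}{3}$ ($z{\left(A,y \right)} = \frac{A + y}{3} = \left(A + y\right) \frac{1}{3} = \frac{A}{3} + \frac{y}{3}$)
$B = \frac{26}{3}$ ($B = 2 + 5 \left(\frac{1}{3} \cdot 3 + \frac{1}{3} \cdot 1\right) = 2 + 5 \left(1 + \frac{1}{3}\right) = 2 + 5 \cdot \frac{4}{3} = 2 + \frac{20}{3} = \frac{26}{3} \approx 8.6667$)
$\frac{1}{f{\left(-12 \right)} + u{\left(12 \right)}} + B \left(-64\right) = \frac{1}{1875 - 8} + \frac{26}{3} \left(-64\right) = \frac{1}{1867} - \frac{1664}{3} = - \frac{3106685}{5601}$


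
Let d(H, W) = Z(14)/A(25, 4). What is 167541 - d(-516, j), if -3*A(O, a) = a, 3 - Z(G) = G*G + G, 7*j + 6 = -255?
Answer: 669543/4 ≈ 1.6739e+5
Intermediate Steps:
j = -261/7 (j = -6/7 + (⅐)*(-255) = -6/7 - 255/7 = -261/7 ≈ -37.286)
Z(G) = 3 - G - G² (Z(G) = 3 - (G*G + G) = 3 - (G² + G) = 3 - (G + G²) = 3 + (-G - G²) = 3 - G - G²)
A(O, a) = -a/3
d(H, W) = 621/4 (d(H, W) = (3 - 1*14 - 1*14²)/((-⅓*4)) = (3 - 14 - 1*196)/(-4/3) = (3 - 14 - 196)*(-¾) = -207*(-¾) = 621/4)
167541 - d(-516, j) = 167541 - 1*621/4 = 167541 - 621/4 = 669543/4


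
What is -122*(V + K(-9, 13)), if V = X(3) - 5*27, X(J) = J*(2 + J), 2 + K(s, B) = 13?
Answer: 13298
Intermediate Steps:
K(s, B) = 11 (K(s, B) = -2 + 13 = 11)
V = -120 (V = 3*(2 + 3) - 5*27 = 3*5 - 135 = 15 - 135 = -120)
-122*(V + K(-9, 13)) = -122*(-120 + 11) = -122*(-109) = 13298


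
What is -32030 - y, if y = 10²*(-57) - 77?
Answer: -26253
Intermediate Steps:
y = -5777 (y = 100*(-57) - 77 = -5700 - 77 = -5777)
-32030 - y = -32030 - 1*(-5777) = -32030 + 5777 = -26253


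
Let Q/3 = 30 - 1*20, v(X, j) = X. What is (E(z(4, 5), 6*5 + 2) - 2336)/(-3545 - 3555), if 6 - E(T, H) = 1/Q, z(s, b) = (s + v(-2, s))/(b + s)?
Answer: 69901/213000 ≈ 0.32817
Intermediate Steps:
Q = 30 (Q = 3*(30 - 1*20) = 3*(30 - 20) = 3*10 = 30)
z(s, b) = (-2 + s)/(b + s) (z(s, b) = (s - 2)/(b + s) = (-2 + s)/(b + s))
E(T, H) = 179/30 (E(T, H) = 6 - 1/30 = 179/30)
(E(z(4, 5), 6*5 + 2) - 2336)/(-3545 - 3555) = (179/30 - 2336)/(-3545 - 3555) = -69901/30/(-7100) = -69901/30*(-1/7100) = 69901/213000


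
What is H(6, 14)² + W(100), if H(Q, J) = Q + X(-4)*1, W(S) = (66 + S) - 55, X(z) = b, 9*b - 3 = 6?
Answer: 160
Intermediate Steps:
b = 1 (b = ⅓ + (⅑)*6 = ⅓ + ⅔ = 1)
X(z) = 1
W(S) = 11 + S
H(Q, J) = 1 + Q (H(Q, J) = Q + 1*1 = Q + 1 = 1 + Q)
H(6, 14)² + W(100) = (1 + 6)² + (11 + 100) = 7² + 111 = 49 + 111 = 160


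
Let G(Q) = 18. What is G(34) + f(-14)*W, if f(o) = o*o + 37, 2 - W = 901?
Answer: -209449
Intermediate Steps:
W = -899 (W = 2 - 1*901 = 2 - 901 = -899)
f(o) = 37 + o² (f(o) = o² + 37 = 37 + o²)
G(34) + f(-14)*W = 18 + (37 + (-14)²)*(-899) = 18 + (37 + 196)*(-899) = 18 + 233*(-899) = 18 - 209467 = -209449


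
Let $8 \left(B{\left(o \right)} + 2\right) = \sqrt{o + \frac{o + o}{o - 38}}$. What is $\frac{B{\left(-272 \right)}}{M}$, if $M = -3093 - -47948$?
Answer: $- \frac{2}{44855} + \frac{i \sqrt{405790}}{13905050} \approx -4.4588 \cdot 10^{-5} + 4.5812 \cdot 10^{-5} i$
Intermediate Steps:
$M = 44855$ ($M = -3093 + 47948 = 44855$)
$B{\left(o \right)} = -2 + \frac{\sqrt{o + \frac{2 o}{-38 + o}}}{8}$ ($B{\left(o \right)} = -2 + \frac{\sqrt{o + \frac{o + o}{o - 38}}}{8} = -2 + \frac{\sqrt{o + \frac{2 o}{-38 + o}}}{8}$)
$\frac{B{\left(-272 \right)}}{M} = \frac{-2 + \frac{\sqrt{- \frac{272 \left(-36 - 272\right)}{-38 - 272}}}{8}}{44855} = \left(-2 + \frac{\sqrt{\left(-272\right) \frac{1}{-310} \left(-308\right)}}{8}\right) \frac{1}{44855} = \left(-2 + \frac{\sqrt{\left(-272\right) \left(- \frac{1}{310}\right) \left(-308\right)}}{8}\right) \frac{1}{44855} = \left(-2 + \frac{\sqrt{- \frac{41888}{155}}}{8}\right) \frac{1}{44855} = \left(-2 + \frac{\frac{4}{155} i \sqrt{405790}}{8}\right) \frac{1}{44855} = \left(-2 + \frac{i \sqrt{405790}}{310}\right) \frac{1}{44855} = - \frac{2}{44855} + \frac{i \sqrt{405790}}{13905050}$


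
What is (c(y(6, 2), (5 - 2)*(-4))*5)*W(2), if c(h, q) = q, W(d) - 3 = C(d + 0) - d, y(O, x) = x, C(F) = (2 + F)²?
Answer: -1020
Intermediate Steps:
W(d) = 3 + (2 + d)² - d (W(d) = 3 + ((2 + (d + 0))² - d) = 3 + ((2 + d)² - d) = 3 + (2 + d)² - d)
(c(y(6, 2), (5 - 2)*(-4))*5)*W(2) = (((5 - 2)*(-4))*5)*(3 + (2 + 2)² - 1*2) = ((3*(-4))*5)*(3 + 4² - 2) = (-12*5)*(3 + 16 - 2) = -60*17 = -1020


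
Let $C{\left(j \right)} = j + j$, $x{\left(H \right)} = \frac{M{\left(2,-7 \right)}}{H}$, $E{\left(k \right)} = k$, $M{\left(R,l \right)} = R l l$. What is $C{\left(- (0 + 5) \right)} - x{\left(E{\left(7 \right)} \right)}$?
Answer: $-24$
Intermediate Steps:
$M{\left(R,l \right)} = R l^{2}$
$x{\left(H \right)} = \frac{98}{H}$ ($x{\left(H \right)} = \frac{2 \left(-7\right)^{2}}{H} = \frac{2 \cdot 49}{H} = \frac{98}{H}$)
$C{\left(j \right)} = 2 j$
$C{\left(- (0 + 5) \right)} - x{\left(E{\left(7 \right)} \right)} = 2 \left(- (0 + 5)\right) - \frac{98}{7} = 2 \left(\left(-1\right) 5\right) - 98 \cdot \frac{1}{7} = 2 \left(-5\right) - 14 = -10 - 14 = -24$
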